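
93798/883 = 106 + 200/883 ≈ 106.23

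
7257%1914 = 1515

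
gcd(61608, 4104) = 24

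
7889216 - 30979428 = -23090212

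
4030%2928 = 1102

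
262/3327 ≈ 0.0787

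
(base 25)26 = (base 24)28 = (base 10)56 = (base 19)2i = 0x38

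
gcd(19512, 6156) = 36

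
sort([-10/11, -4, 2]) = [-4, -10/11, 2]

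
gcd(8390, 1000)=10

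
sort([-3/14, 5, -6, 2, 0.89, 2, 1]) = [-6, -3/14, 0.89, 1, 2, 2, 5]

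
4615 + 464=5079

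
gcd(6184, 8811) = 1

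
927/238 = 3 + 213/238 ≈ 3.89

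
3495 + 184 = 3679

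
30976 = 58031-27055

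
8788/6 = 1464+2/3 ≈ 1464.67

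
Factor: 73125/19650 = 2^(-1)*3^1*5^2*13^1*131^(-1) = 975/262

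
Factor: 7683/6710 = 2^(-1) * 3^1 * 5^(-1) * 11^(-1) * 13^1 * 61^(-1) * 197^1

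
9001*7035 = 63322035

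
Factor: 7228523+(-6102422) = 3^1*375367^1 = 1126101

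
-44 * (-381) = 16764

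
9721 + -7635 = 2086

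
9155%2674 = 1133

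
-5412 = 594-6006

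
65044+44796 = 109840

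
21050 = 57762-36712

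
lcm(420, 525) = 2100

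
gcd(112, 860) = 4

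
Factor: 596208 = 2^4 * 3^1 * 12421^1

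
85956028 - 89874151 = -3918123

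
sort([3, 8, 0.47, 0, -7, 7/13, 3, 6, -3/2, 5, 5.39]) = [-7, -3/2, 0, 0.47, 7/13, 3, 3, 5, 5.39, 6, 8]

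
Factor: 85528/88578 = 2^2*3^(-2)*7^(-1)*19^(-1)*37^(-1)*10691^1 = 42764/44289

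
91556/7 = 13079 + 3/7 ≈ 13079.43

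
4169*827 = 3447763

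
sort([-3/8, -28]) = [-28, -3/8]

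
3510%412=214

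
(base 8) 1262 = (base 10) 690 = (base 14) 374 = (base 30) n0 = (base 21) 1bi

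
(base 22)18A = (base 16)29E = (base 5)10140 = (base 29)N3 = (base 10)670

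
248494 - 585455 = -336961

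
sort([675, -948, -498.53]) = [-948, -498.53, 675]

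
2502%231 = 192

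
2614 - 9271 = -6657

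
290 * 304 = 88160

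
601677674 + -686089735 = -84412061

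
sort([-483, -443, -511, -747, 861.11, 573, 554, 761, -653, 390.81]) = [-747, -653, -511, -483, -443, 390.81, 554, 573, 761, 861.11]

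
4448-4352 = 96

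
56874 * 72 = 4094928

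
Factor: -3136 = -1 * 2^6 * 7^2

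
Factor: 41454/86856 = 2^(-2) * 3^1 * 7^1 * 11^(-1) = 21/44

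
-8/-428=2/107 ≈ 0.0187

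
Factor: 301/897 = 3^(-1)*7^1*13^(-1)*23^(-1)*43^1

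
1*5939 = 5939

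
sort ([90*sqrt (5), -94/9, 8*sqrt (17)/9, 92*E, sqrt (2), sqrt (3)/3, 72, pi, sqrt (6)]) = [-94/9, sqrt (3)/3, sqrt (2), sqrt (6), pi, 8*sqrt (17)/9, 72, 90*sqrt (5), 92*E]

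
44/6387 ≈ 0.00689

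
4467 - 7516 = -3049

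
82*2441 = 200162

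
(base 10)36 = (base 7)51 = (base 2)100100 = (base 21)1f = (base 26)1a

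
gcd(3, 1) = 1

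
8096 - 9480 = -1384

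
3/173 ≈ 0.0173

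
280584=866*324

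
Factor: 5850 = 2^1 * 3^2 * 5^2 * 13^1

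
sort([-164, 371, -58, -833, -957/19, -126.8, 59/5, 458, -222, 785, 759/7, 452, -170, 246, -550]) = [-833, -550, -222, -170, -164, -126.8, -58, -957/19, 59/5, 759/7, 246, 371, 452, 458, 785]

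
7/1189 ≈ 0.00589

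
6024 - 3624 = 2400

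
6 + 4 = 10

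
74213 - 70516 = 3697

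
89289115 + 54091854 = 143380969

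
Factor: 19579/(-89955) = -1*3^(-2)*5^(-1)*7^1*1999^(-1)*2797^1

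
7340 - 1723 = 5617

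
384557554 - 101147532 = 283410022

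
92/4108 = 23/1027 ≈ 0.0224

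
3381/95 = 35 + 56/95 ≈ 35.59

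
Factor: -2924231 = -1*2924231^1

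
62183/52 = 1195+43/52 ≈ 1195.83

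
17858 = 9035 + 8823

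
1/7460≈0.000134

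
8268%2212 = 1632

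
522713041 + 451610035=974323076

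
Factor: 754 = 2^1 * 13^1 * 29^1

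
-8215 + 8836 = 621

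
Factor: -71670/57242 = -1 * 3^1 * 5^1 * 2389^1 * 28621^(-1) = -35835/28621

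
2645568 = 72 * 36744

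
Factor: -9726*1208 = -1*2^4*3^1*151^1*1621^1 = -11749008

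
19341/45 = 2149/5 = 429.80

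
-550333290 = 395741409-946074699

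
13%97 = 13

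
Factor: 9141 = 3^1*11^1*277^1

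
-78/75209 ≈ -0.00104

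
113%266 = 113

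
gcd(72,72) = 72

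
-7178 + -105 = -7283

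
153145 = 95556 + 57589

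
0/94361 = 0 = 0.00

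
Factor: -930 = -1 * 2^1 * 3^1 * 5^1 * 31^1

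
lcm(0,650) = 0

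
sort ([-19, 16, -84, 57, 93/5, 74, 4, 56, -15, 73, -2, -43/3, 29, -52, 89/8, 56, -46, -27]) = [-84, -52, -46, -27, -19, -15, -43/3, -2, 4, 89/8, 16, 93/5, 29, 56, 56, 57, 73, 74]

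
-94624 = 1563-96187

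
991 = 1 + 990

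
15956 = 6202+9754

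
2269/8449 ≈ 0.269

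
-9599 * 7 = -67193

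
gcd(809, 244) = 1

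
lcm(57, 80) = 4560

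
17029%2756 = 493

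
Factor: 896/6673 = 2^7*7^1*6673^(-1)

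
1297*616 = 798952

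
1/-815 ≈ -0.00123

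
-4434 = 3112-7546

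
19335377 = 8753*2209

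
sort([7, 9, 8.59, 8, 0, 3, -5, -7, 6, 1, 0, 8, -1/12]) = [-7, -5, -1/12, 0, 0, 1, 3, 6, 7, 8, 8, 8.59, 9]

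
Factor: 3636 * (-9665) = -1 * 2^2 * 3^2 * 5^1 * 101^1 * 1933^1 = -35141940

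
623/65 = 9 + 38/65 ≈ 9.58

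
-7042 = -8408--1366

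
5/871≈0.00574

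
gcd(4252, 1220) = 4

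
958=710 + 248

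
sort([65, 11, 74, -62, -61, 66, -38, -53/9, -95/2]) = [-62, -61, -95/2, -38, -53/9, 11, 65, 66, 74]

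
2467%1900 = 567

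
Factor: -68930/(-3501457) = 2^1 * 5^1 * 61^1 * 113^1 * 421^(-1) * 8317^(-1)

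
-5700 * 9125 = -52012500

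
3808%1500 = 808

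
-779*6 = -4674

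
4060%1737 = 586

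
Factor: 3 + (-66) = -1*3^2*7^1 = -63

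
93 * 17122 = 1592346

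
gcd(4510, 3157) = 451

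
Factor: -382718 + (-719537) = -1*5^1*7^2*11^1*409^1 = -1102255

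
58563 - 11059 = 47504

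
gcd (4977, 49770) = 4977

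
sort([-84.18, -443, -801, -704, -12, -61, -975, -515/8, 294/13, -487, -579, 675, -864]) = [-975, -864, -801, -704, -579, -487, -443, -84.18, -515/8, -61, -12, 294/13, 675]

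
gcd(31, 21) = 1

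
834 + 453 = 1287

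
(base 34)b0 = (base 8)566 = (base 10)374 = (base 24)fe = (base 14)1ca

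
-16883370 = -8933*1890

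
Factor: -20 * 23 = -1 * 2^2 * 5^1 * 23^1 = -460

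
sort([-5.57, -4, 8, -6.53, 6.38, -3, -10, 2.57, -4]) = [-10, -6.53, -5.57, -4, -4, -3, 2.57, 6.38, 8]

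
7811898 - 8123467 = -311569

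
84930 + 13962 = 98892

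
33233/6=5538 + 5/6 ≈ 5538.83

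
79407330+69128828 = 148536158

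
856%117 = 37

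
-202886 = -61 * 3326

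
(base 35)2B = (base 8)121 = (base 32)2H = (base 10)81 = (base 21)3I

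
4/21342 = 2/10671 ≈ 0.000187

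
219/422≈0.519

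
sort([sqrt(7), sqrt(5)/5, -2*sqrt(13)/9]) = [-2*sqrt(13)/9, sqrt(5)/5, sqrt(7)]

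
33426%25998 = 7428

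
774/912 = 129/152 ≈ 0.849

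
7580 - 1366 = 6214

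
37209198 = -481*(-77358)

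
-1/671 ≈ -0.00149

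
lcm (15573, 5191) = 15573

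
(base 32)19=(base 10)41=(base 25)1g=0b101001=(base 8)51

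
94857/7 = 13551 = 13551.00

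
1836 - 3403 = -1567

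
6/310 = 3/155≈0.0194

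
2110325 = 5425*389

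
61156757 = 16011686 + 45145071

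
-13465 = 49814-63279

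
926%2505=926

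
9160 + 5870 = 15030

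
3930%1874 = 182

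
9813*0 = 0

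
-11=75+-86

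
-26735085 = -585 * 45701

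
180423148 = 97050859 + 83372289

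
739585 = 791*935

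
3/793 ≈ 0.00378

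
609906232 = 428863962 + 181042270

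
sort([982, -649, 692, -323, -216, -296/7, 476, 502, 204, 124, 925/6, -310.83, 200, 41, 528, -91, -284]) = [-649, -323, -310.83, -284, -216, -91, -296/7, 41, 124, 925/6, 200, 204, 476, 502, 528, 692, 982]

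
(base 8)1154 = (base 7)1544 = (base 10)620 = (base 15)2b5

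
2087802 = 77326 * 27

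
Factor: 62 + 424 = 2^1*3^5 = 486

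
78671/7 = 11238 + 5/7 ≈ 11238.71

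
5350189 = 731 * 7319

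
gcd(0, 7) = 7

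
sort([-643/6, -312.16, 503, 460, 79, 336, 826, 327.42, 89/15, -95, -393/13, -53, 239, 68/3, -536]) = [-536, -312.16, -643/6, -95, -53, -393/13, 89/15, 68/3, 79, 239, 327.42, 336, 460, 503, 826]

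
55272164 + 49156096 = 104428260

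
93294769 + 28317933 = 121612702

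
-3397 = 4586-7983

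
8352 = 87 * 96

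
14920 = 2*7460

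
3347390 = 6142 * 545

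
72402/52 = 1392+9/26 ≈ 1392.35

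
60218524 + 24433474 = 84651998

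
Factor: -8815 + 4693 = -1 * 2^1 * 3^2 * 229^1 = -4122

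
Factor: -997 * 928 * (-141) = 2^5 * 3^1 * 29^1 * 47^1 * 997^1 = 130455456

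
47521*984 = 46760664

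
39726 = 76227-36501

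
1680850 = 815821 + 865029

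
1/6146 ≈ 0.000163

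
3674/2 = 1837 = 1837.00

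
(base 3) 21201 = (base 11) 17a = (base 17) c4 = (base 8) 320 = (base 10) 208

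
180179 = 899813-719634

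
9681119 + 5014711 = 14695830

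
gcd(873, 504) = 9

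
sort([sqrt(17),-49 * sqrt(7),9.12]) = [-49 * sqrt(7),sqrt(17),9.12]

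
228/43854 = 38/7309 ≈ 0.00520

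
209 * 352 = 73568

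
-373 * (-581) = 216713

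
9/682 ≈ 0.0132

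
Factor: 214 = 2^1 * 107^1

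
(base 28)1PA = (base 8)2726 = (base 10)1494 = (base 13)8AC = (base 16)5D6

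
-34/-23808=17/11904 ≈ 0.00143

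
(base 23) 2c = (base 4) 322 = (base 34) 1o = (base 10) 58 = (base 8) 72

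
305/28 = 10 + 25/28 ≈ 10.89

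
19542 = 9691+9851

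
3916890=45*87042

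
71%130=71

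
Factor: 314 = 2^1*157^1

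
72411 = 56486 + 15925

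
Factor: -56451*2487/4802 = -1*2^ (-1)*3^2*7^ (-4)*31^1*607^1*829^1 = -140393637/4802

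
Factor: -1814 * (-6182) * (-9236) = -1 * 2^4 * 11^1 * 281^1 * 907^1 * 2309^1 = -103573870928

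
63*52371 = 3299373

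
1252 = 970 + 282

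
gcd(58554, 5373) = 9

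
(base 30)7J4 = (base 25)AOO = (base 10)6874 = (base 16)1ADA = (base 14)2710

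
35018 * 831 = 29099958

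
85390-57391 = 27999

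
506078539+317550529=823629068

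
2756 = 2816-60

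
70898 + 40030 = 110928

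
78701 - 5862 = 72839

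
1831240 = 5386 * 340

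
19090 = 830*23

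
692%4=0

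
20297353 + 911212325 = 931509678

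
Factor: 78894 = 2^1 * 3^4 * 487^1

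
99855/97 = 1029+42/97 ≈ 1029.43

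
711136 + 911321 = 1622457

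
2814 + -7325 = -4511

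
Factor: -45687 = -1*3^1*97^1*157^1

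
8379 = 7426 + 953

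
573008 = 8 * 71626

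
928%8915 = 928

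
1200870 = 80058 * 15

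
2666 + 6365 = 9031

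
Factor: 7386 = 2^1*3^1*1231^1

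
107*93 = 9951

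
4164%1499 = 1166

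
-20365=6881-27246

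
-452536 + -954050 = -1406586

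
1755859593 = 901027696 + 854831897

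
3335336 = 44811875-41476539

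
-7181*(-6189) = 44443209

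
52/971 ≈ 0.0536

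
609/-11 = -55 - 4/11 ≈ -55.36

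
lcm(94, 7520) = 7520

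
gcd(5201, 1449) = 7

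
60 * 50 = 3000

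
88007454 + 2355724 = 90363178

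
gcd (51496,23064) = 8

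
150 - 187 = -37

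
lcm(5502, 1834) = 5502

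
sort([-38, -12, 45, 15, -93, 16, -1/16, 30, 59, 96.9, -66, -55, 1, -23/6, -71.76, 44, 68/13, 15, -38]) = [-93, -71.76, -66, -55, -38, -38, -12, -23/6, -1/16, 1, 68/13, 15, 15, 16, 30, 44, 45, 59, 96.9]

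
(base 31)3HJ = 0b110101100101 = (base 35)2RY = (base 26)51N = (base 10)3429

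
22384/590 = 37 + 277/295 ≈ 37.94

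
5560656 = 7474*744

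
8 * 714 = 5712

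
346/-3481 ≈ -0.0994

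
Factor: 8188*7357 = 2^2*7^1*23^1*89^1*1051^1 = 60239116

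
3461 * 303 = 1048683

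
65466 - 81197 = -15731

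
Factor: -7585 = -1 * 5^1 * 37^1 * 41^1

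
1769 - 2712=-943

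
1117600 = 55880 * 20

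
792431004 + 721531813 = 1513962817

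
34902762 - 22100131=12802631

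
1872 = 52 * 36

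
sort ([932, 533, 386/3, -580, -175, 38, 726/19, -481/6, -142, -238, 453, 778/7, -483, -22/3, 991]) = [-580, -483, -238, -175, -142, -481/6, -22/3, 38, 726/19, 778/7, 386/3, 453, 533, 932, 991]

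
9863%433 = 337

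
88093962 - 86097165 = 1996797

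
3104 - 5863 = -2759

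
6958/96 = 72+23/48 ≈ 72.48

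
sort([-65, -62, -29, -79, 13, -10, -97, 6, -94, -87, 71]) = [-97, -94, -87, -79, -65, -62, -29, -10, 6, 13, 71]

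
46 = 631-585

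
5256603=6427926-1171323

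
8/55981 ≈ 0.000143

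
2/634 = 1/317 ≈ 0.00315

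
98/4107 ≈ 0.0239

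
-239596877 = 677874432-917471309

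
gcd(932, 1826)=2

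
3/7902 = 1/2634 ≈ 0.000380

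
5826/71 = 82 + 4/71 ≈ 82.06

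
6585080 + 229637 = 6814717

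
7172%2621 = 1930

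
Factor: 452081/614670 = 2^(-1) * 3^(-1) * 5^(-1) * 17^1 * 29^1 * 131^1 * 2927^(-1) = 64583/87810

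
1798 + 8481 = 10279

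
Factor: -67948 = -1*2^2*16987^1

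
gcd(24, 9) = 3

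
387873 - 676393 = -288520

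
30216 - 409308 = -379092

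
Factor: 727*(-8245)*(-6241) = 5^1*17^1*79^2*97^1*727^1 = 37409271715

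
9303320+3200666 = 12503986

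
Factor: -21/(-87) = 7^1 * 29^(-1) = 7/29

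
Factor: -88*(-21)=2^3*3^1*7^1*11^1=1848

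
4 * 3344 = 13376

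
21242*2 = 42484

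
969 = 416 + 553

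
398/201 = 1 + 197/201 ≈ 1.98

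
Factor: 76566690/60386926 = 3^2 * 5^1 * 37^1 * 22993^1 * 30193463^(-1) = 38283345/30193463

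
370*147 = 54390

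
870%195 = 90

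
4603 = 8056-3453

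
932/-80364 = -233/20091 ≈ -0.0116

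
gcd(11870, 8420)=10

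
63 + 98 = 161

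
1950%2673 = 1950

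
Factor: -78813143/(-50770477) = 839^1 * 93937^1 * 50770477^(-1)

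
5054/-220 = -2527/110 ≈ -22.97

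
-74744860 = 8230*(-9082) 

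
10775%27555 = 10775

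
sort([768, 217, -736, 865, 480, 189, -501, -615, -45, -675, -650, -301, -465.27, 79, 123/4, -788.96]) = [-788.96, -736, -675, -650, -615, -501, -465.27, -301, -45, 123/4, 79, 189, 217, 480, 768, 865]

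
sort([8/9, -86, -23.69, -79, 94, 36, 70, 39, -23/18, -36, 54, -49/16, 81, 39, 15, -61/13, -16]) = [-86, -79, -36, -23.69, -16, -61/13, -49/16, -23/18, 8/9, 15, 36, 39, 39, 54, 70, 81, 94]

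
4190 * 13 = 54470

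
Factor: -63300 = -1*2^2*3^1*5^2*211^1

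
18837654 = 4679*4026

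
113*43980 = 4969740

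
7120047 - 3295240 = 3824807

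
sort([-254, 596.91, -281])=[-281, -254, 596.91]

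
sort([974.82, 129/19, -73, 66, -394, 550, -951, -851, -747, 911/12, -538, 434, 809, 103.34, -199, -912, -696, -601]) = [-951, -912, -851, -747, -696, -601, -538, -394, -199, -73, 129/19, 66, 911/12, 103.34, 434, 550, 809, 974.82]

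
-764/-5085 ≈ 0.150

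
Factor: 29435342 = 2^1 * 14717671^1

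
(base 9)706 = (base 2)1000111101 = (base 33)hc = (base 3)210020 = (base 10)573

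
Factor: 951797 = 7^1 * 11^1 * 47^1 * 263^1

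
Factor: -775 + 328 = -1*3^1*149^1 = -447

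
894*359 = 320946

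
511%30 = 1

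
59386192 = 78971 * 752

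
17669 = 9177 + 8492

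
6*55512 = 333072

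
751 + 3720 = 4471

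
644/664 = 161/166 ≈ 0.970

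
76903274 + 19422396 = 96325670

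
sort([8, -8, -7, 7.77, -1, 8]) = [-8, -7, -1, 7.77, 8, 8]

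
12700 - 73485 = -60785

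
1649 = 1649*1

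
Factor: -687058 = -1 * 2^1 * 343529^1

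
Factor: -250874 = -1*2^1*13^1*9649^1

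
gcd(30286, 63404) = 2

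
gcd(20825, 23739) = 1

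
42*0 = 0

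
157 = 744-587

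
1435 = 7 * 205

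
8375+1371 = 9746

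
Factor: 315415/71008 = 2^(-5)*5^1*7^(-1)*199^1 = 995/224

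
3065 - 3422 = -357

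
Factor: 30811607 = 43^1 * 716549^1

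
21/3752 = 3/536 ≈ 0.00560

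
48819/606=80 + 113/202≈80.56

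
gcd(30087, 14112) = 9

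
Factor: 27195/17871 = 5^1 * 7^1 * 23^(-1) = 35/23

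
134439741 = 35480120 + 98959621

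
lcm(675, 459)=11475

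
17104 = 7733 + 9371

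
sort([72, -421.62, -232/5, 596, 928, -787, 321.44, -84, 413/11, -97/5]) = [-787, -421.62, -84, -232/5, -97/5, 413/11, 72, 321.44, 596, 928]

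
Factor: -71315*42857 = -1*5^1*17^2*839^1*2521^1 = -3056346955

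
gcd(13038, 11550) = 6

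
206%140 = 66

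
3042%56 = 18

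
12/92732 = 3/23183 ≈ 0.000129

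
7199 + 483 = 7682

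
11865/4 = 2966 + 1/4 = 2966.25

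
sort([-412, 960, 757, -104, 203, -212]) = [-412, -212, -104, 203, 757, 960]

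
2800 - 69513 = -66713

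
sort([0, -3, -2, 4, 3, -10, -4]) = [-10, -4, -3, -2, 0, 3, 4]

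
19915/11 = 1810 + 5/11 ≈ 1810.45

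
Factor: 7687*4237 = 19^1*223^1*7687^1 = 32569819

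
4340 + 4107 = 8447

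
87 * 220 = 19140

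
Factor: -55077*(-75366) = 2^1*3^3*11^1*53^1*79^1*1669^1 = 4150933182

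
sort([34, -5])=[-5, 34]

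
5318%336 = 278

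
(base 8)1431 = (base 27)12a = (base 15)37d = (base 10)793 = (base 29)ra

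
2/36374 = 1/18187 ≈ 0.0000550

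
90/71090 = 9/7109 ≈ 0.00127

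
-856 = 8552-9408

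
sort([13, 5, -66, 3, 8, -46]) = [-66, -46, 3, 5, 8, 13]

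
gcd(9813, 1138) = 1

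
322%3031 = 322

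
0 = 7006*0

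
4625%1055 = 405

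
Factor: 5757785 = 5^1*11^2*31^1*307^1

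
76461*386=29513946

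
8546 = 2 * 4273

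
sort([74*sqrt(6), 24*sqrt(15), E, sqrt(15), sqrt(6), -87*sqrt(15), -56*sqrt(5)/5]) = [-87*sqrt(15), -56*sqrt(5)/5, sqrt(6), E, sqrt(15), 24*sqrt(15), 74*sqrt(6)]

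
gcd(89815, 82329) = 1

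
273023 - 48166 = 224857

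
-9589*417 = -3998613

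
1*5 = 5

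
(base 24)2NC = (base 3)2100120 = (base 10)1716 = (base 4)122310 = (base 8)3264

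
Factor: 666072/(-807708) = -1*2^1*3^1*29^1*211^(-1) = -174/211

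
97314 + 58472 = 155786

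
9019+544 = 9563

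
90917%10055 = 422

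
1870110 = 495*3778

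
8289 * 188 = 1558332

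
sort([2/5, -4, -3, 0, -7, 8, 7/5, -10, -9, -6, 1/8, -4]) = [-10, -9, -7, -6, -4, -4, -3, 0, 1/8, 2/5, 7/5, 8]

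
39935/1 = 39935 = 39935.00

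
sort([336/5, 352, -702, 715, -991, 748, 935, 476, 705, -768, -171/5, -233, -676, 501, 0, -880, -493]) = [-991, -880, -768, -702, -676, -493, -233, -171/5, 0, 336/5, 352, 476, 501, 705, 715, 748, 935]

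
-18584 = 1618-20202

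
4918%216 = 166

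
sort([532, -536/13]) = [-536/13, 532]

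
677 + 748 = 1425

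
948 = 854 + 94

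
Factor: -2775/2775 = -1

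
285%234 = 51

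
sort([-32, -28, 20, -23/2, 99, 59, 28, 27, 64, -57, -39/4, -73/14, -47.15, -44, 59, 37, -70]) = [-70, -57, -47.15, -44, -32, -28, -23/2, -39/4, -73/14, 20, 27, 28, 37, 59, 59, 64, 99]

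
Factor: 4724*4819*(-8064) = -1*2^9*3^2*7^1*61^1*79^1*1181^1 = -183576605184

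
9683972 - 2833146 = 6850826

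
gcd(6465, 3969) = 3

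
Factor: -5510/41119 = -1 * 2^1 * 5^1 * 13^(-1) * 19^1 * 29^1 * 3163^(-1)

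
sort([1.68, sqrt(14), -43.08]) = [-43.08, 1.68, sqrt(14)]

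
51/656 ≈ 0.0777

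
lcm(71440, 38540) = 2929040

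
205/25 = 41/5 = 8.20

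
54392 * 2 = 108784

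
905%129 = 2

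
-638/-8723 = 58/793 ≈ 0.0731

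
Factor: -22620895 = -1*5^1*11^1*59^1*6971^1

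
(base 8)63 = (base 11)47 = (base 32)1j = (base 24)23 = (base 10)51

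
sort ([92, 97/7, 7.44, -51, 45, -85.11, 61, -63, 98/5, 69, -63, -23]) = [-85.11, -63, -63, -51, -23, 7.44, 97/7, 98/5, 45, 61, 69, 92]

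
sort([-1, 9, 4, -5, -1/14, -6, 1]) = [-6, -5, -1, -1/14, 1, 4, 9]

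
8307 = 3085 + 5222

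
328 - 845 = -517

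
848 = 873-25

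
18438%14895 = 3543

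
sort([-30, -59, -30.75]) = [-59, -30.75, -30]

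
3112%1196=720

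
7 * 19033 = 133231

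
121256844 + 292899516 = 414156360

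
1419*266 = 377454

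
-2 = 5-7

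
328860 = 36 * 9135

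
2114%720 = 674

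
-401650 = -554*725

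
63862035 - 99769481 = -35907446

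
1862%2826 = 1862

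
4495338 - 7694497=-3199159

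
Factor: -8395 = -1*5^1*23^1*73^1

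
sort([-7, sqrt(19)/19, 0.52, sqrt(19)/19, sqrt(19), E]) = [-7, sqrt(19)/19, sqrt(19)/19, 0.52, E, sqrt(19)]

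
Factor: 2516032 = 2^6 * 39313^1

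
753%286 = 181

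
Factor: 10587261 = 3^1 * 3529087^1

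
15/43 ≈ 0.349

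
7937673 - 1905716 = 6031957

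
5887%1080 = 487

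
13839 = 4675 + 9164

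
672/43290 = 112/7215 ≈ 0.0155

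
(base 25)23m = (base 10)1347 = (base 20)377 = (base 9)1756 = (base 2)10101000011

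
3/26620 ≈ 0.000113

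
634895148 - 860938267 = -226043119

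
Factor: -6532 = -1*2^2*23^1*71^1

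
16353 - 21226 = -4873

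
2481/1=2481=2481.00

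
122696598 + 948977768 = 1071674366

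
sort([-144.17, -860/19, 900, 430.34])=[-144.17, -860/19, 430.34, 900]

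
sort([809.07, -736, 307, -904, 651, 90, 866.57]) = [-904, -736, 90, 307, 651, 809.07, 866.57]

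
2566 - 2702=-136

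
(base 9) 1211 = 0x385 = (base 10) 901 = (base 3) 1020101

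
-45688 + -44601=-90289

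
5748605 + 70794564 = 76543169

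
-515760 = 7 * (-73680)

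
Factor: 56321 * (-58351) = -1 * 17^1 * 23^1 * 43^1 * 59^1 * 3313^1 = -3286386671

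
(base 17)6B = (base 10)113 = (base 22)53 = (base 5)423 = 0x71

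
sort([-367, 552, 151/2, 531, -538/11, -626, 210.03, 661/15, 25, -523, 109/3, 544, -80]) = [-626, -523, -367, -80, -538/11, 25, 109/3, 661/15, 151/2, 210.03, 531, 544, 552]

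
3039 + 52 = 3091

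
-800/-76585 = 160/15317≈0.0104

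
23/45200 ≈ 0.000509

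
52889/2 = 26444 + 1/2 = 26444.50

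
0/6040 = 0 = 0.00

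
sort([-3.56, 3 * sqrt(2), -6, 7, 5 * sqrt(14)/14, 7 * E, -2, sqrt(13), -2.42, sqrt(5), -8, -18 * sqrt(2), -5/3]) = [-18 * sqrt(2), -8, -6, -3.56, -2.42, -2, -5/3, 5 * sqrt(14)/14, sqrt(5), sqrt(13), 3 * sqrt(2), 7, 7 * E]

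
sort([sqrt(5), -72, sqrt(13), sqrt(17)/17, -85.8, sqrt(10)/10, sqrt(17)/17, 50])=[-85.8, -72, sqrt(17)/17, sqrt(17)/17, sqrt(10)/10, sqrt(5), sqrt(13), 50]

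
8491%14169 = 8491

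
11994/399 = 30 + 8/133 ≈ 30.06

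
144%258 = 144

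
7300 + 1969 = 9269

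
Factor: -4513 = -1 * 4513^1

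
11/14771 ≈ 0.000745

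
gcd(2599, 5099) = 1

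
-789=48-837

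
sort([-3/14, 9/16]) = [-3/14, 9/16]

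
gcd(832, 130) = 26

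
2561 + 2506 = 5067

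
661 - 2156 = -1495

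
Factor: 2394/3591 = 2^1*3^(-1) = 2/3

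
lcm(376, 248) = 11656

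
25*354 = 8850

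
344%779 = 344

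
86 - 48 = 38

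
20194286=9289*2174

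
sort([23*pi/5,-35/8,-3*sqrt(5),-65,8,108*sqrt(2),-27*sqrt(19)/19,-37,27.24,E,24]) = [-65,-37,-3*sqrt(5),-27*sqrt(19)/19,-35/8,E,8,23*pi/5,24,27.24,108*sqrt(2)]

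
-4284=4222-8506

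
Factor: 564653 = 564653^1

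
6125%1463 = 273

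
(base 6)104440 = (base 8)21150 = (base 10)8808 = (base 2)10001001101000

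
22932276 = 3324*6899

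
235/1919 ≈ 0.122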